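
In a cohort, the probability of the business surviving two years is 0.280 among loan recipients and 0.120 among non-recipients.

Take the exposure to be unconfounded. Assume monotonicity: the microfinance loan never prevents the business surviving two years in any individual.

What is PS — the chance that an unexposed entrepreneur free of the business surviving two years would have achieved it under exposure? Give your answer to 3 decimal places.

PS ≈ 0.182

Let p₁ = 0.28, p₀ = 0.12.
Under exogeneity and monotonicity, PS = (p₁ − p₀) / (1 − p₀).
PS = (0.28 − 0.12) / (1 − 0.12) = 0.16 / 0.88 ≈ 0.1818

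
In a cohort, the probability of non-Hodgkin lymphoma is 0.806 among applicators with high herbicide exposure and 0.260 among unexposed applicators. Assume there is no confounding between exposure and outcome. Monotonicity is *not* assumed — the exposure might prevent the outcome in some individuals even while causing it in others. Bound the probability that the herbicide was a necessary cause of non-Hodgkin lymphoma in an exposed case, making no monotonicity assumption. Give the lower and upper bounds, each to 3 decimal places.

0.677 ≤ PN ≤ 0.918

Let p₁ = 0.806, p₀ = 0.26.
Under exogeneity alone the bounds on PN are max{0,(p₁−p₀)/p₁} ≤ PN ≤ min{1,(1−p₀)/p₁}.
  lower = (p₁ − p₀)/p₁ = 0.546 / 0.806 ≈ 0.6774
  upper = min{1, (1 − p₀)/p₁} = 0.74 / 0.806 ≈ 0.9181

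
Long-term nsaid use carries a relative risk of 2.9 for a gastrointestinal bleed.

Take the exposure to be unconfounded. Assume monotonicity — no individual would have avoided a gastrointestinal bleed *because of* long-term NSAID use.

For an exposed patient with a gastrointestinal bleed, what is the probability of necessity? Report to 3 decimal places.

PN ≈ 0.655

Under exogeneity and monotonicity, PN = (RR − 1) / RR = 1 − 1/RR.
PN = (2.9 − 1) / 2.9 = 1.9 / 2.9 ≈ 0.6552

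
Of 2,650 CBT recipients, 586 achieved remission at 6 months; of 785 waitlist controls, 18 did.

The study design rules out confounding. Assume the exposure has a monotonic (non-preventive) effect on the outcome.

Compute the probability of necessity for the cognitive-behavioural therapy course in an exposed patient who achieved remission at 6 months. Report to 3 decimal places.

p₁ = P(outcome | exposed) = 586/2650 = 0.22113
p₀ = P(outcome | unexposed) = 18/785 = 0.02293
Under exogeneity and monotonicity, PN = (p₁ − p₀) / p₁.
PN = (0.22113 − 0.02293) / 0.22113 = 0.1982 / 0.22113 ≈ 0.8963

PN ≈ 0.896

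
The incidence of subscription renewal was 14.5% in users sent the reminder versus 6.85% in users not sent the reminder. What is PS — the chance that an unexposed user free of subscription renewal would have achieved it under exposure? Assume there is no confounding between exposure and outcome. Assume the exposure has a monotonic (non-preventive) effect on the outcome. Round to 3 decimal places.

PS ≈ 0.082

p₁ = 0.145, p₀ = 0.0685.
Under exogeneity and monotonicity, PS = (p₁ − p₀) / (1 − p₀).
PS = (0.145 − 0.0685) / (1 − 0.0685) = 0.0765 / 0.9315 ≈ 0.0821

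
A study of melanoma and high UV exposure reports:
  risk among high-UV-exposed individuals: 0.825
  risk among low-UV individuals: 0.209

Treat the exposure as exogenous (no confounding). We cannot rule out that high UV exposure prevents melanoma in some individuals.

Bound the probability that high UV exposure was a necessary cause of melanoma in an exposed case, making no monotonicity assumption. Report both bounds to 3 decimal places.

Let p₁ = 0.825, p₀ = 0.209.
Under exogeneity alone the bounds on PN are max{0,(p₁−p₀)/p₁} ≤ PN ≤ min{1,(1−p₀)/p₁}.
  lower = (p₁ − p₀)/p₁ = 0.616 / 0.825 ≈ 0.7467
  upper = min{1, (1 − p₀)/p₁} = 0.791 / 0.825 ≈ 0.9588

0.747 ≤ PN ≤ 0.959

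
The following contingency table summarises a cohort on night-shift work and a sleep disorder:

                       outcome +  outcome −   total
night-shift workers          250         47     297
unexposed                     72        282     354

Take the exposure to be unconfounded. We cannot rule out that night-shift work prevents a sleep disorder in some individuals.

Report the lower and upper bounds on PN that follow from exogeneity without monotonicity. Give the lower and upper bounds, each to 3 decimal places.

p₁ = P(outcome | exposed) = 250/297 = 0.84175
p₀ = P(outcome | unexposed) = 72/354 = 0.20339
Under exogeneity alone the bounds on PN are max{0,(p₁−p₀)/p₁} ≤ PN ≤ min{1,(1−p₀)/p₁}.
  lower = (p₁ − p₀)/p₁ = 0.63836 / 0.84175 ≈ 0.7584
  upper = min{1, (1 − p₀)/p₁} = 0.79661 / 0.84175 ≈ 0.9464

0.758 ≤ PN ≤ 0.946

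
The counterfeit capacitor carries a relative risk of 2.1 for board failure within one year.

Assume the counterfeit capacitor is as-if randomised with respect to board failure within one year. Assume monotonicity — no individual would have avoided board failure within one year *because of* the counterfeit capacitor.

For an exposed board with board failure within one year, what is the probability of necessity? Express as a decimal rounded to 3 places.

PN ≈ 0.524

Under exogeneity and monotonicity, PN = (RR − 1) / RR = 1 − 1/RR.
PN = (2.1 − 1) / 2.1 = 1.1 / 2.1 ≈ 0.5238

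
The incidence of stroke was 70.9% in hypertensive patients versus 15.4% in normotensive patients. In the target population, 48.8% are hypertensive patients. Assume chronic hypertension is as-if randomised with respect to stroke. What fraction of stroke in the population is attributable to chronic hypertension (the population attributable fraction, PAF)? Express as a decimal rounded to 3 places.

PAF ≈ 0.638

p₁ = 0.709, p₀ = 0.154.
Overall risk P(Y=1) = π·p₁ + (1−π)·p₀ = 0.488×0.709 + 0.512×0.154 = 0.42484.
Under exogeneity, PAF = [P(Y=1) − p₀] / P(Y=1).
PAF = (0.42484 − 0.154) / 0.42484 ≈ 0.6375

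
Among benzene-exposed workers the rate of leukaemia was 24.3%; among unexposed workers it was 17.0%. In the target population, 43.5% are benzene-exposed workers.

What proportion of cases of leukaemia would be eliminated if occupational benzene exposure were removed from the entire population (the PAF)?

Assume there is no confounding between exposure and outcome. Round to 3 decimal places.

PAF ≈ 0.157

p₁ = 0.243, p₀ = 0.17.
Overall risk P(Y=1) = π·p₁ + (1−π)·p₀ = 0.435×0.243 + 0.565×0.17 = 0.20175.
Under exogeneity, PAF = [P(Y=1) − p₀] / P(Y=1).
PAF = (0.20175 − 0.17) / 0.20175 ≈ 0.1574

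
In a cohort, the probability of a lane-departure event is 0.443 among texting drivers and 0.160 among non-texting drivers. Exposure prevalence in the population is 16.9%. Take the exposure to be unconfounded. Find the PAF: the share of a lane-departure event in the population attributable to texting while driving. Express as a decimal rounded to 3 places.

PAF ≈ 0.230

Let p₁ = 0.443, p₀ = 0.16.
Overall risk P(Y=1) = π·p₁ + (1−π)·p₀ = 0.169×0.443 + 0.831×0.16 = 0.20783.
Under exogeneity, PAF = [P(Y=1) − p₀] / P(Y=1).
PAF = (0.20783 − 0.16) / 0.20783 ≈ 0.2301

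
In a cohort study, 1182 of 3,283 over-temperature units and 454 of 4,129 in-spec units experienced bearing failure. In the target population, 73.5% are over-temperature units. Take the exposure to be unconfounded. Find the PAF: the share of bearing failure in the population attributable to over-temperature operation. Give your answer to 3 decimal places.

p₁ = P(outcome | exposed) = 1182/3283 = 0.36004
p₀ = P(outcome | unexposed) = 454/4129 = 0.10995
Overall risk P(Y=1) = π·p₁ + (1−π)·p₀ = 0.735×0.36004 + 0.265×0.10995 = 0.29376.
Under exogeneity, PAF = [P(Y=1) − p₀] / P(Y=1).
PAF = (0.29376 − 0.10995) / 0.29376 ≈ 0.6257

PAF ≈ 0.626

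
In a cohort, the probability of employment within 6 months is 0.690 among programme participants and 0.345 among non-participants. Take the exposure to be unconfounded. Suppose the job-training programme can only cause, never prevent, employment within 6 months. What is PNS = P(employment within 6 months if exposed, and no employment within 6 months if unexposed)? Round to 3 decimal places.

Let p₁ = 0.69, p₀ = 0.345.
Under exogeneity and monotonicity, PNS = p₁ − p₀.
PNS = 0.69 − 0.345 = 0.345

PNS ≈ 0.345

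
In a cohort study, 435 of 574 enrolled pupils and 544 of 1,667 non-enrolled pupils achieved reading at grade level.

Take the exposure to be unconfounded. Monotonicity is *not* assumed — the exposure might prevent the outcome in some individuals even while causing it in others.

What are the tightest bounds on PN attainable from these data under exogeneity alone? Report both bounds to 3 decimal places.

p₁ = P(outcome | exposed) = 435/574 = 0.75784
p₀ = P(outcome | unexposed) = 544/1667 = 0.32633
Under exogeneity alone the bounds on PN are max{0,(p₁−p₀)/p₁} ≤ PN ≤ min{1,(1−p₀)/p₁}.
  lower = (p₁ − p₀)/p₁ = 0.4315 / 0.75784 ≈ 0.5694
  upper = min{1, (1 − p₀)/p₁} = 0.67367 / 0.75784 ≈ 0.8889

0.569 ≤ PN ≤ 0.889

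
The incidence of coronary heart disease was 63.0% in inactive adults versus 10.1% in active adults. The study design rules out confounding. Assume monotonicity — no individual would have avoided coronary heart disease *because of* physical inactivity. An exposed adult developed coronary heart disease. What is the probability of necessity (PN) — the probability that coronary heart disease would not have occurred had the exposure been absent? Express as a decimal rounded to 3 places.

PN ≈ 0.840

p₁ = 0.63, p₀ = 0.101.
Under exogeneity and monotonicity, PN = (p₁ − p₀) / p₁.
PN = (0.63 − 0.101) / 0.63 = 0.529 / 0.63 ≈ 0.8397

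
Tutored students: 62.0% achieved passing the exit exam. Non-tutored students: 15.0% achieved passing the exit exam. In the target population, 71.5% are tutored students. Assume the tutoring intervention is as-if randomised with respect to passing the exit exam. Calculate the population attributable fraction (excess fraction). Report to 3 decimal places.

PAF ≈ 0.691

p₁ = 0.62, p₀ = 0.15.
Overall risk P(Y=1) = π·p₁ + (1−π)·p₀ = 0.715×0.62 + 0.285×0.15 = 0.48605.
Under exogeneity, PAF = [P(Y=1) − p₀] / P(Y=1).
PAF = (0.48605 − 0.15) / 0.48605 ≈ 0.6914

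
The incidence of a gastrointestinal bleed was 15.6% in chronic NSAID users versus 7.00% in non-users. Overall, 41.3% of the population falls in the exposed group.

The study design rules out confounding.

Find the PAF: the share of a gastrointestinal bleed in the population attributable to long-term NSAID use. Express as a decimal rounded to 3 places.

p₁ = 0.156, p₀ = 0.07.
Overall risk P(Y=1) = π·p₁ + (1−π)·p₀ = 0.413×0.156 + 0.587×0.07 = 0.10552.
Under exogeneity, PAF = [P(Y=1) − p₀] / P(Y=1).
PAF = (0.10552 − 0.07) / 0.10552 ≈ 0.3366

PAF ≈ 0.337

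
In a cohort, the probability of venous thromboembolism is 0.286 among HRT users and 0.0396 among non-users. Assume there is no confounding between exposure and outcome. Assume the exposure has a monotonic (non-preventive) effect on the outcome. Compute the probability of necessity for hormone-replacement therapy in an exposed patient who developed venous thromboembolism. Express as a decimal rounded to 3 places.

Let p₁ = 0.286, p₀ = 0.0396.
Under exogeneity and monotonicity, PN = (p₁ − p₀) / p₁.
PN = (0.286 − 0.0396) / 0.286 = 0.2464 / 0.286 ≈ 0.8615

PN ≈ 0.862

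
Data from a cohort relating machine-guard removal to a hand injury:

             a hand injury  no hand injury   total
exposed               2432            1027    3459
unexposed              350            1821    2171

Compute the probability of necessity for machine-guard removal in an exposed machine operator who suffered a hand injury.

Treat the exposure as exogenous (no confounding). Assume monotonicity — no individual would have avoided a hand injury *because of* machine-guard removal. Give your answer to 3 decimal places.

PN ≈ 0.771

p₁ = P(outcome | exposed) = 2432/3459 = 0.70309
p₀ = P(outcome | unexposed) = 350/2171 = 0.16122
Under exogeneity and monotonicity, PN = (p₁ − p₀)/p₁.
PN = (0.70309 − 0.16122) / 0.70309 ≈ 0.7707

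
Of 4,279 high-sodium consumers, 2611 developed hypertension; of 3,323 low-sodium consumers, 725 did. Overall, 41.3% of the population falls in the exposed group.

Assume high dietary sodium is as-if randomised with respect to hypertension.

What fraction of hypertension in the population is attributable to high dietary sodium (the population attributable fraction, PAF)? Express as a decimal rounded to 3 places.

PAF ≈ 0.426

p₁ = P(outcome | exposed) = 2611/4279 = 0.61019
p₀ = P(outcome | unexposed) = 725/3323 = 0.21818
Overall risk P(Y=1) = π·p₁ + (1−π)·p₀ = 0.413×0.61019 + 0.587×0.21818 = 0.38008.
Under exogeneity, PAF = [P(Y=1) − p₀] / P(Y=1).
PAF = (0.38008 − 0.21818) / 0.38008 ≈ 0.4260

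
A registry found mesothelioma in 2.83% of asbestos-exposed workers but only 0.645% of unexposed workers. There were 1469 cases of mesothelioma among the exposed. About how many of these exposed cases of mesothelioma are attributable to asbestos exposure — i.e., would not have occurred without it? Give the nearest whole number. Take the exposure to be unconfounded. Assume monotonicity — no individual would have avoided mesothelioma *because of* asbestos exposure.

p₁ = 0.0283, p₀ = 0.00645.
PN = (p₁ − p₀)/p₁ = (0.0283 − 0.00645) / 0.0283 ≈ 0.77208.
Attributable cases ≈ PN × (exposed cases) = 0.77208 × 1469 ≈ 1134.19.

about 1134 cases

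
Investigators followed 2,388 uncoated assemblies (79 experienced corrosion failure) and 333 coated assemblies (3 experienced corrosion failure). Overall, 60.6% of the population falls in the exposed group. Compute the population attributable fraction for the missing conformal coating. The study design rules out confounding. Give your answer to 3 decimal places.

PAF ≈ 0.618

p₁ = P(outcome | exposed) = 79/2388 = 0.033082
p₀ = P(outcome | unexposed) = 3/333 = 0.009009
Overall risk P(Y=1) = π·p₁ + (1−π)·p₀ = 0.606×0.033082 + 0.394×0.009009 = 0.023597.
Under exogeneity, PAF = [P(Y=1) − p₀] / P(Y=1).
PAF = (0.023597 − 0.009009) / 0.023597 ≈ 0.6182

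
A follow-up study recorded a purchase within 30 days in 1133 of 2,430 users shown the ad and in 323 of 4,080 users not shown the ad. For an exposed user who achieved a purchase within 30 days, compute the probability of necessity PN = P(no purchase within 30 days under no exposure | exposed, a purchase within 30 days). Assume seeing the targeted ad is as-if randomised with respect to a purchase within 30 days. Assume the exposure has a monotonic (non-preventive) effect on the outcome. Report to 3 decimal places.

p₁ = P(outcome | exposed) = 1133/2430 = 0.46626
p₀ = P(outcome | unexposed) = 323/4080 = 0.079167
Under exogeneity and monotonicity, PN = (p₁ − p₀) / p₁.
PN = (0.46626 − 0.079167) / 0.46626 = 0.38709 / 0.46626 ≈ 0.8302

PN ≈ 0.830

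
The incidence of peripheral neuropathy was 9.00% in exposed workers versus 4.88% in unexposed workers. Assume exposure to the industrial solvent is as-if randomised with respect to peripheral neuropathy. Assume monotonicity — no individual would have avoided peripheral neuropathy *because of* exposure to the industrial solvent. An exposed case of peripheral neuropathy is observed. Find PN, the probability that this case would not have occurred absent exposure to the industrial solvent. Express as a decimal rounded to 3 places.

PN ≈ 0.458

p₁ = 0.09, p₀ = 0.0488.
Under exogeneity and monotonicity, PN = (p₁ − p₀) / p₁.
PN = (0.09 − 0.0488) / 0.09 = 0.0412 / 0.09 ≈ 0.4578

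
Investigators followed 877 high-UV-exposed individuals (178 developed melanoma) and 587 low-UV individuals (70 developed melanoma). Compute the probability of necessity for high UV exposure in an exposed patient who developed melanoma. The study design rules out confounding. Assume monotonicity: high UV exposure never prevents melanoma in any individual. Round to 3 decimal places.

PN ≈ 0.412

p₁ = P(outcome | exposed) = 178/877 = 0.20296
p₀ = P(outcome | unexposed) = 70/587 = 0.11925
Under exogeneity and monotonicity, PN = (p₁ − p₀) / p₁.
PN = (0.20296 − 0.11925) / 0.20296 = 0.083714 / 0.20296 ≈ 0.4125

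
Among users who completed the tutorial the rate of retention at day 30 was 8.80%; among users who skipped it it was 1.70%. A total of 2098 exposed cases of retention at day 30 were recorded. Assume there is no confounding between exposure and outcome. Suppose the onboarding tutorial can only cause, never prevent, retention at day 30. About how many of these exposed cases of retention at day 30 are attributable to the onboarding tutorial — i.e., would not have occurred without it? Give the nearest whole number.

p₁ = 0.088, p₀ = 0.017.
PN = (p₁ − p₀)/p₁ = (0.088 − 0.017) / 0.088 ≈ 0.80682.
Attributable cases ≈ PN × (exposed cases) = 0.80682 × 2098 ≈ 1692.70.

about 1693 cases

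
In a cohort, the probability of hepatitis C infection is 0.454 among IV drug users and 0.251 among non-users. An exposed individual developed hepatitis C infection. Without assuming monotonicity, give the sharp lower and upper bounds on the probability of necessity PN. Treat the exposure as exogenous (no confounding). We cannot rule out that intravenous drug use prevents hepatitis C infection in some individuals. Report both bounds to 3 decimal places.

Let p₁ = 0.454, p₀ = 0.251.
Under exogeneity alone the bounds on PN are max{0,(p₁−p₀)/p₁} ≤ PN ≤ min{1,(1−p₀)/p₁}.
  lower = (p₁ − p₀)/p₁ = 0.203 / 0.454 ≈ 0.4471
  upper = min{1, (1 − p₀)/p₁} = 0.749 / 0.454 ≈ 1.6498 → capped at 1

0.447 ≤ PN ≤ 1.000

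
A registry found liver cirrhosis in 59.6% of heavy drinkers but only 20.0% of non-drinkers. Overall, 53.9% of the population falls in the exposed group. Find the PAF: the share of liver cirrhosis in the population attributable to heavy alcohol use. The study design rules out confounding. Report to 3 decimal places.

PAF ≈ 0.516

p₁ = 0.596, p₀ = 0.2.
Overall risk P(Y=1) = π·p₁ + (1−π)·p₀ = 0.539×0.596 + 0.461×0.2 = 0.41344.
Under exogeneity, PAF = [P(Y=1) − p₀] / P(Y=1).
PAF = (0.41344 − 0.2) / 0.41344 ≈ 0.5163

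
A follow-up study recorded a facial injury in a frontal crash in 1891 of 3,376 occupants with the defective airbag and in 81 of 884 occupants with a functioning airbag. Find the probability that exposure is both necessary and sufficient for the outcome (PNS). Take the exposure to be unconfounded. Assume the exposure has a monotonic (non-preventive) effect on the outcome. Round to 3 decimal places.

PNS ≈ 0.469

p₁ = P(outcome | exposed) = 1891/3376 = 0.56013
p₀ = P(outcome | unexposed) = 81/884 = 0.091629
Under exogeneity and monotonicity, PNS = p₁ − p₀.
PNS = 0.56013 − 0.091629 = 0.4685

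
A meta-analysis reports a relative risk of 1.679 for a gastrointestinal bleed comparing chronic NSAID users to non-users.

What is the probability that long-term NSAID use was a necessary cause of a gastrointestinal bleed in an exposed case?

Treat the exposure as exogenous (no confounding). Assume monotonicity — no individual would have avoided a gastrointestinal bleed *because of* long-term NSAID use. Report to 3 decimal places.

PN ≈ 0.404

Under exogeneity and monotonicity, PN = (RR − 1) / RR = 1 − 1/RR.
PN = (1.679 − 1) / 1.679 = 0.679 / 1.679 ≈ 0.4044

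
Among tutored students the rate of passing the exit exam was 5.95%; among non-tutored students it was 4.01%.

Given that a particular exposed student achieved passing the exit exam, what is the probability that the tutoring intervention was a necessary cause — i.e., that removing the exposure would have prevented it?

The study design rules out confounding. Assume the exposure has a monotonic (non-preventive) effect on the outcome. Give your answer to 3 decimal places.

p₁ = 0.0595, p₀ = 0.0401.
Under exogeneity and monotonicity, PN = (p₁ − p₀) / p₁.
PN = (0.0595 − 0.0401) / 0.0595 = 0.0194 / 0.0595 ≈ 0.3261

PN ≈ 0.326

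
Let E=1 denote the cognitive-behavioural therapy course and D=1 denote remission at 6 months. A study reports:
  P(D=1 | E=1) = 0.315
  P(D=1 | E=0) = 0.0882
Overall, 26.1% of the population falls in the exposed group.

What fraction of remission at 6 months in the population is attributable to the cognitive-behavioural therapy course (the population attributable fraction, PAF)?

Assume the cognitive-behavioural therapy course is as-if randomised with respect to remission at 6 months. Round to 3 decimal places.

PAF ≈ 0.402

Let p₁ = 0.315, p₀ = 0.0882.
Overall risk P(Y=1) = π·p₁ + (1−π)·p₀ = 0.261×0.315 + 0.739×0.0882 = 0.14739.
Under exogeneity, PAF = [P(Y=1) − p₀] / P(Y=1).
PAF = (0.14739 − 0.0882) / 0.14739 ≈ 0.4016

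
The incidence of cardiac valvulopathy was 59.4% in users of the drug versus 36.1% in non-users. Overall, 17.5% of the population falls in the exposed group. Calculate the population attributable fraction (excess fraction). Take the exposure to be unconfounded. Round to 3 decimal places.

p₁ = 0.594, p₀ = 0.361.
Overall risk P(Y=1) = π·p₁ + (1−π)·p₀ = 0.175×0.594 + 0.825×0.361 = 0.40177.
Under exogeneity, PAF = [P(Y=1) − p₀] / P(Y=1).
PAF = (0.40177 − 0.361) / 0.40177 ≈ 0.1015

PAF ≈ 0.101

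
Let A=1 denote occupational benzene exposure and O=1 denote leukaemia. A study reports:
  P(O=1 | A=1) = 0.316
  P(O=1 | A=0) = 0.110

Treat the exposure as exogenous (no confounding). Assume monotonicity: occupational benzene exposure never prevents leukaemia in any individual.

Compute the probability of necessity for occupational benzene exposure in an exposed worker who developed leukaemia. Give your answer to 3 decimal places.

PN ≈ 0.652

Let p₁ = 0.316, p₀ = 0.11.
Under exogeneity and monotonicity, PN = (p₁ − p₀) / p₁.
PN = (0.316 − 0.11) / 0.316 = 0.206 / 0.316 ≈ 0.6519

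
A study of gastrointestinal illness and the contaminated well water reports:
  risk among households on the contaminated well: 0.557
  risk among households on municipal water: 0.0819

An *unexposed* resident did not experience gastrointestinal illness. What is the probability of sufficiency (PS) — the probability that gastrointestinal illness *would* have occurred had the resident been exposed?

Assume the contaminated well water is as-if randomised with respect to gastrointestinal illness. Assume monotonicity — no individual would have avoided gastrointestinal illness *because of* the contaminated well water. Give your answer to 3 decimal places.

Let p₁ = 0.557, p₀ = 0.0819.
Under exogeneity and monotonicity, PS = (p₁ − p₀) / (1 − p₀).
PS = (0.557 − 0.0819) / (1 − 0.0819) = 0.4751 / 0.9181 ≈ 0.5175

PS ≈ 0.517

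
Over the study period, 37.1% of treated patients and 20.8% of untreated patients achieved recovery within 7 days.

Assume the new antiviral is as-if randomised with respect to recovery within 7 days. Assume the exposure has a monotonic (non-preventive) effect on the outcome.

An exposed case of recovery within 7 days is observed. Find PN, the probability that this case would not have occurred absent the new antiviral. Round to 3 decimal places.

PN ≈ 0.439

p₁ = 0.371, p₀ = 0.208.
Under exogeneity and monotonicity, PN = (p₁ − p₀) / p₁.
PN = (0.371 − 0.208) / 0.371 = 0.163 / 0.371 ≈ 0.4394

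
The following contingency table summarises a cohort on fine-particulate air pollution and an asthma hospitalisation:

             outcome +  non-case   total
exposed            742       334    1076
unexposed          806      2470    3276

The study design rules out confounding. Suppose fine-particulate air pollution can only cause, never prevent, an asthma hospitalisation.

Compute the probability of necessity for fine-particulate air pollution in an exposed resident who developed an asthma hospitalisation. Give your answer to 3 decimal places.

p₁ = P(outcome | exposed) = 742/1076 = 0.68959
p₀ = P(outcome | unexposed) = 806/3276 = 0.24603
Under exogeneity and monotonicity, PN = (p₁ − p₀) / p₁.
PN = (0.68959 − 0.24603) / 0.68959 = 0.44356 / 0.68959 ≈ 0.6432

PN ≈ 0.643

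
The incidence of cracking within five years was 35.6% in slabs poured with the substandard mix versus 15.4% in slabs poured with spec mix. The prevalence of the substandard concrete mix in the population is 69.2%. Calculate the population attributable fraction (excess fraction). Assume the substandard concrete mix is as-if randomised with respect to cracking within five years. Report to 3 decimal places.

PAF ≈ 0.476

p₁ = 0.356, p₀ = 0.154.
Overall risk P(Y=1) = π·p₁ + (1−π)·p₀ = 0.692×0.356 + 0.308×0.154 = 0.29378.
Under exogeneity, PAF = [P(Y=1) − p₀] / P(Y=1).
PAF = (0.29378 − 0.154) / 0.29378 ≈ 0.4758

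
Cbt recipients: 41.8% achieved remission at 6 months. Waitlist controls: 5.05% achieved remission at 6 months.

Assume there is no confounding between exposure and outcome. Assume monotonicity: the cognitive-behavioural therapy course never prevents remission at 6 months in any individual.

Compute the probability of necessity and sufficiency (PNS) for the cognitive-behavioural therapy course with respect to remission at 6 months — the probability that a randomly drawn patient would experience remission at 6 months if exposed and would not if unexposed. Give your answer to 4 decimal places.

p₁ = 0.418, p₀ = 0.0505.
Under exogeneity and monotonicity, PNS = p₁ − p₀.
PNS = 0.418 − 0.0505 = 0.3675

PNS ≈ 0.3675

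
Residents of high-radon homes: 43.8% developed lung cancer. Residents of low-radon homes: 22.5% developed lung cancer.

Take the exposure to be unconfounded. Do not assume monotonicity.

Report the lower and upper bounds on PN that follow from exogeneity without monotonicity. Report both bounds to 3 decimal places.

p₁ = 0.438, p₀ = 0.225.
Under exogeneity alone the bounds on PN are max{0,(p₁−p₀)/p₁} ≤ PN ≤ min{1,(1−p₀)/p₁}.
  lower = (p₁ − p₀)/p₁ = 0.213 / 0.438 ≈ 0.4863
  upper = min{1, (1 − p₀)/p₁} = 0.775 / 0.438 ≈ 1.7694 → capped at 1

0.486 ≤ PN ≤ 1.000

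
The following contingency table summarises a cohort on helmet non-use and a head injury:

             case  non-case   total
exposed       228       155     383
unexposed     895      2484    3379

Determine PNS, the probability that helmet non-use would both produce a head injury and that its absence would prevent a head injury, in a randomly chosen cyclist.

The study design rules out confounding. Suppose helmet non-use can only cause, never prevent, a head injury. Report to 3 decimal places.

p₁ = P(outcome | exposed) = 228/383 = 0.5953
p₀ = P(outcome | unexposed) = 895/3379 = 0.26487
Under exogeneity and monotonicity, PNS = p₁ − p₀.
PNS = 0.5953 − 0.26487 = 0.33043

PNS ≈ 0.330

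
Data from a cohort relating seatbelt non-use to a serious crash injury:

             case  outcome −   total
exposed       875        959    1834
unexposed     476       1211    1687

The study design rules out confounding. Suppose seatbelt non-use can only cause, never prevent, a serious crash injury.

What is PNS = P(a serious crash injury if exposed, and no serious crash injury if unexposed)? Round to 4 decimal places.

PNS ≈ 0.1949

p₁ = P(outcome | exposed) = 875/1834 = 0.4771
p₀ = P(outcome | unexposed) = 476/1687 = 0.28216
Under exogeneity and monotonicity, PNS = p₁ − p₀.
PNS = 0.4771 − 0.28216 = 0.19494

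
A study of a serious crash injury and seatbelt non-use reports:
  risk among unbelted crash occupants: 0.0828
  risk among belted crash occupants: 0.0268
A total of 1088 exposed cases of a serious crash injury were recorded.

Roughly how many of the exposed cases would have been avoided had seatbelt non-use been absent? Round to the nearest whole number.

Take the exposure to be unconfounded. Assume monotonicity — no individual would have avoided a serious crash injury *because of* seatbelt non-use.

Let p₁ = 0.0828, p₀ = 0.0268.
PN = (p₁ − p₀)/p₁ = (0.0828 − 0.0268) / 0.0828 ≈ 0.67633.
Attributable cases ≈ PN × (exposed cases) = 0.67633 × 1088 ≈ 735.85.

about 736 cases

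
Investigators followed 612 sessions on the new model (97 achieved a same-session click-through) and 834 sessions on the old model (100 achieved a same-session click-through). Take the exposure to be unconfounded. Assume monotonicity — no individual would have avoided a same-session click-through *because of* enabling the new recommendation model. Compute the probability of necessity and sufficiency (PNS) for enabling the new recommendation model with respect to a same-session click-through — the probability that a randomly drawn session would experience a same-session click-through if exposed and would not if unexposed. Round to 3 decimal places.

p₁ = P(outcome | exposed) = 97/612 = 0.1585
p₀ = P(outcome | unexposed) = 100/834 = 0.1199
Under exogeneity and monotonicity, PNS = p₁ − p₀.
PNS = 0.1585 − 0.1199 = 0.038593

PNS ≈ 0.039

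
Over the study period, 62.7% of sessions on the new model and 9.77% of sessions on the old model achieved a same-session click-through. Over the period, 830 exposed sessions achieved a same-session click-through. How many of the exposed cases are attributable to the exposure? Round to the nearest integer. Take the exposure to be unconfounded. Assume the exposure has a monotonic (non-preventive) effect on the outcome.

about 701 cases

p₁ = 0.627, p₀ = 0.0977.
PN = (p₁ − p₀)/p₁ = (0.627 − 0.0977) / 0.627 ≈ 0.84418.
Attributable cases ≈ PN × (exposed cases) = 0.84418 × 830 ≈ 700.67.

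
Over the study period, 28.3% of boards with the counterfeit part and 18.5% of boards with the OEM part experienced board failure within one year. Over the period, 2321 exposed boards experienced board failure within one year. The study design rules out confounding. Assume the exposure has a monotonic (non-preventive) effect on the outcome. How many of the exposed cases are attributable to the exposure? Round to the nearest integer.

p₁ = 0.283, p₀ = 0.185.
PN = (p₁ − p₀)/p₁ = (0.283 − 0.185) / 0.283 ≈ 0.34629.
Attributable cases ≈ PN × (exposed cases) = 0.34629 × 2321 ≈ 803.74.

about 804 cases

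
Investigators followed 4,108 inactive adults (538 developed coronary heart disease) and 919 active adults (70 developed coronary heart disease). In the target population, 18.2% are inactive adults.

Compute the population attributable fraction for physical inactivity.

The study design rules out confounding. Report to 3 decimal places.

p₁ = P(outcome | exposed) = 538/4108 = 0.13096
p₀ = P(outcome | unexposed) = 70/919 = 0.07617
Overall risk P(Y=1) = π·p₁ + (1−π)·p₀ = 0.182×0.13096 + 0.818×0.07617 = 0.086142.
Under exogeneity, PAF = [P(Y=1) − p₀] / P(Y=1).
PAF = (0.086142 − 0.07617) / 0.086142 ≈ 0.1158

PAF ≈ 0.116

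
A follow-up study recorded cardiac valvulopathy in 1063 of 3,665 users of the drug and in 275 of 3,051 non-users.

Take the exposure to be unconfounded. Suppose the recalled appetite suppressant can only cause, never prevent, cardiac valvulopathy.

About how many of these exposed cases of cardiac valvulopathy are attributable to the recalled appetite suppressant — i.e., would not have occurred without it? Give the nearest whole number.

about 733 cases

p₁ = P(outcome | exposed) = 1063/3665 = 0.29004
p₀ = P(outcome | unexposed) = 275/3051 = 0.090134
PN = (p₁ − p₀)/p₁ = (0.29004 − 0.090134) / 0.29004 ≈ 0.68924.
Attributable cases ≈ PN × (exposed cases) = 0.68924 × 1063 ≈ 732.66.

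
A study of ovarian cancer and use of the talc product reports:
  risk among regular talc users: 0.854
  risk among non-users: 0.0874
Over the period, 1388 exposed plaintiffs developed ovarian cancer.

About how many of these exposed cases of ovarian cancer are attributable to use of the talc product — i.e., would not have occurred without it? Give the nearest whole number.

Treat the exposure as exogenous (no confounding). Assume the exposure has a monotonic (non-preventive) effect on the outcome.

about 1246 cases

Let p₁ = 0.854, p₀ = 0.0874.
PN = (p₁ − p₀)/p₁ = (0.854 − 0.0874) / 0.854 ≈ 0.89766.
Attributable cases ≈ PN × (exposed cases) = 0.89766 × 1388 ≈ 1245.95.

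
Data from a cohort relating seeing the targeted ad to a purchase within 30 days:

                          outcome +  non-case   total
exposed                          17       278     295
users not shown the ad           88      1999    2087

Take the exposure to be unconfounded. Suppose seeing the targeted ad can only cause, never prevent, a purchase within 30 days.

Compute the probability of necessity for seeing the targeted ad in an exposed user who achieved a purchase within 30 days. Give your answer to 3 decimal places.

p₁ = P(outcome | exposed) = 17/295 = 0.057627
p₀ = P(outcome | unexposed) = 88/2087 = 0.042166
Under exogeneity and monotonicity, PN = (p₁ − p₀)/p₁.
PN = (0.057627 − 0.042166) / 0.057627 ≈ 0.2683

PN ≈ 0.268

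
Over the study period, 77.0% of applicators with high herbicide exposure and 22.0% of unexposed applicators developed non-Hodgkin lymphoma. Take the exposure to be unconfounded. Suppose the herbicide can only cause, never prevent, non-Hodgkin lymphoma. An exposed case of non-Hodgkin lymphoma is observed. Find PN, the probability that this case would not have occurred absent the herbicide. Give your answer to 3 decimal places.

PN ≈ 0.714

p₁ = 0.77, p₀ = 0.22.
Under exogeneity and monotonicity, PN = (p₁ − p₀) / p₁.
PN = (0.77 − 0.22) / 0.77 = 0.55 / 0.77 ≈ 0.7143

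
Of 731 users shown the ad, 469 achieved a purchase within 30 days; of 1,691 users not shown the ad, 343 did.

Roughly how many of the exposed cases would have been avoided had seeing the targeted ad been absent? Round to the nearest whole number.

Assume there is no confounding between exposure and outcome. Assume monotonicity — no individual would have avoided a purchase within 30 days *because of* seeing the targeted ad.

p₁ = P(outcome | exposed) = 469/731 = 0.64159
p₀ = P(outcome | unexposed) = 343/1691 = 0.20284
PN = (p₁ − p₀)/p₁ = (0.64159 − 0.20284) / 0.64159 ≈ 0.68385.
Attributable cases ≈ PN × (exposed cases) = 0.68385 × 469 ≈ 320.73.

about 321 cases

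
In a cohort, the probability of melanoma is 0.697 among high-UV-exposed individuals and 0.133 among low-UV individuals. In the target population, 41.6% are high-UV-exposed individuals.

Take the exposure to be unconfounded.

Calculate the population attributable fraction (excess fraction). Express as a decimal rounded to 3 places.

Let p₁ = 0.697, p₀ = 0.133.
Overall risk P(Y=1) = π·p₁ + (1−π)·p₀ = 0.416×0.697 + 0.584×0.133 = 0.36762.
Under exogeneity, PAF = [P(Y=1) − p₀] / P(Y=1).
PAF = (0.36762 − 0.133) / 0.36762 ≈ 0.6382

PAF ≈ 0.638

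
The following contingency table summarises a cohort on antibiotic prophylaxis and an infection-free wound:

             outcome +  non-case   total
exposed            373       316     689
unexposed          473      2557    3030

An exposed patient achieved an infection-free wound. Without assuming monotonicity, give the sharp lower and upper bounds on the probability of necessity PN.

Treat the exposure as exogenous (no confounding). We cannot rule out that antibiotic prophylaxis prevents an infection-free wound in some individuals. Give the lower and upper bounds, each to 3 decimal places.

p₁ = P(outcome | exposed) = 373/689 = 0.54136
p₀ = P(outcome | unexposed) = 473/3030 = 0.15611
Under exogeneity alone the bounds on PN are max{0,(p₁−p₀)/p₁} ≤ PN ≤ min{1,(1−p₀)/p₁}.
  lower = (p₁ − p₀)/p₁ = 0.38526 / 0.54136 ≈ 0.7116
  upper = min{1, (1 − p₀)/p₁} = 0.84389 / 0.54136 ≈ 1.5588 → capped at 1

0.712 ≤ PN ≤ 1.000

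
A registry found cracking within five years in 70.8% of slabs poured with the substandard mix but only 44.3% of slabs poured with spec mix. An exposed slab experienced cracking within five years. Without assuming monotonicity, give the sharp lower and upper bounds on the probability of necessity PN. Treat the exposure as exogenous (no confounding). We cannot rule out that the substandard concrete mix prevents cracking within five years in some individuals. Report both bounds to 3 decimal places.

p₁ = 0.708, p₀ = 0.443.
Under exogeneity alone the bounds on PN are max{0,(p₁−p₀)/p₁} ≤ PN ≤ min{1,(1−p₀)/p₁}.
  lower = (p₁ − p₀)/p₁ = 0.265 / 0.708 ≈ 0.3743
  upper = min{1, (1 − p₀)/p₁} = 0.557 / 0.708 ≈ 0.7867

0.374 ≤ PN ≤ 0.787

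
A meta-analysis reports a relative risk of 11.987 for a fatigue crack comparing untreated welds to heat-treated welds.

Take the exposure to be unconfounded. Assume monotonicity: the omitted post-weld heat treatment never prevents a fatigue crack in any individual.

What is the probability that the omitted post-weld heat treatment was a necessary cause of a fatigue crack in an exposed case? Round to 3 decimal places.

Under exogeneity and monotonicity, PN = (RR − 1) / RR = 1 − 1/RR.
PN = (11.987 − 1) / 11.987 = 10.99 / 11.987 ≈ 0.9166

PN ≈ 0.917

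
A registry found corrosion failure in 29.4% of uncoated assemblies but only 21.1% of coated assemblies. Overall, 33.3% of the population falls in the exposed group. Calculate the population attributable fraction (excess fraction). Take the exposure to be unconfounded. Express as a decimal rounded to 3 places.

PAF ≈ 0.116

p₁ = 0.294, p₀ = 0.211.
Overall risk P(Y=1) = π·p₁ + (1−π)·p₀ = 0.333×0.294 + 0.667×0.211 = 0.23864.
Under exogeneity, PAF = [P(Y=1) − p₀] / P(Y=1).
PAF = (0.23864 − 0.211) / 0.23864 ≈ 0.1158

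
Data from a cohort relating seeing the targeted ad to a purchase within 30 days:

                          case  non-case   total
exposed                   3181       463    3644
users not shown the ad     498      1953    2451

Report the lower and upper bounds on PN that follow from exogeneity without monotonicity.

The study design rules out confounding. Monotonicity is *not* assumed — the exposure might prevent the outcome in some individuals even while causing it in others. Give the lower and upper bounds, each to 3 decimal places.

p₁ = P(outcome | exposed) = 3181/3644 = 0.87294
p₀ = P(outcome | unexposed) = 498/2451 = 0.20318
Under exogeneity alone the bounds on PN are max{0,(p₁−p₀)/p₁} ≤ PN ≤ min{1,(1−p₀)/p₁}.
  lower = (p₁ − p₀)/p₁ = 0.66976 / 0.87294 ≈ 0.7672
  upper = min{1, (1 − p₀)/p₁} = 0.79682 / 0.87294 ≈ 0.9128

0.767 ≤ PN ≤ 0.913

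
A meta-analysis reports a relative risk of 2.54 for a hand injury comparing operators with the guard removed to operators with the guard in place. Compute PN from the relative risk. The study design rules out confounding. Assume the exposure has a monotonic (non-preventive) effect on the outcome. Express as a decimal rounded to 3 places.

Under exogeneity and monotonicity, PN = (RR − 1) / RR = 1 − 1/RR.
PN = (2.54 − 1) / 2.54 = 1.54 / 2.54 ≈ 0.6063

PN ≈ 0.606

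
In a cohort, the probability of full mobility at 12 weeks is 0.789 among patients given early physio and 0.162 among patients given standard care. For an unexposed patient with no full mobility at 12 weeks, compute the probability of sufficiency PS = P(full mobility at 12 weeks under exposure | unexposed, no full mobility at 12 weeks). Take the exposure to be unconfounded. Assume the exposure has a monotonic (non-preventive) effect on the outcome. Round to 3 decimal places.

PS ≈ 0.748

Let p₁ = 0.789, p₀ = 0.162.
Under exogeneity and monotonicity, PS = (p₁ − p₀) / (1 − p₀).
PS = (0.789 − 0.162) / (1 − 0.162) = 0.627 / 0.838 ≈ 0.7482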